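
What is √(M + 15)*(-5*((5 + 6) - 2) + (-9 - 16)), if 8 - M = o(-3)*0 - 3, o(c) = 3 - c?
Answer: -70*√26 ≈ -356.93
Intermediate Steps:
M = 11 (M = 8 - ((3 - 1*(-3))*0 - 3) = 8 - ((3 + 3)*0 - 3) = 8 - (6*0 - 3) = 8 - (0 - 3) = 8 - 1*(-3) = 8 + 3 = 11)
√(M + 15)*(-5*((5 + 6) - 2) + (-9 - 16)) = √(11 + 15)*(-5*((5 + 6) - 2) + (-9 - 16)) = √26*(-5*(11 - 2) - 25) = √26*(-5*9 - 25) = √26*(-45 - 25) = √26*(-70) = -70*√26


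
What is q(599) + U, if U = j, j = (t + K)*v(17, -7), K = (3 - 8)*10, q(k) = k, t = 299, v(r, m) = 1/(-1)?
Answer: 350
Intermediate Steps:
v(r, m) = -1
K = -50 (K = -5*10 = -50)
j = -249 (j = (299 - 50)*(-1) = 249*(-1) = -249)
U = -249
q(599) + U = 599 - 249 = 350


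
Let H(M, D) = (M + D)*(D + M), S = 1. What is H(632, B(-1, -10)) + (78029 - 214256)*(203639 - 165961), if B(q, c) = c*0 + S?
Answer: -5132360217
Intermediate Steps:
B(q, c) = 1 (B(q, c) = c*0 + 1 = 0 + 1 = 1)
H(M, D) = (D + M)² (H(M, D) = (D + M)*(D + M) = (D + M)²)
H(632, B(-1, -10)) + (78029 - 214256)*(203639 - 165961) = (1 + 632)² + (78029 - 214256)*(203639 - 165961) = 633² - 136227*37678 = 400689 - 5132760906 = -5132360217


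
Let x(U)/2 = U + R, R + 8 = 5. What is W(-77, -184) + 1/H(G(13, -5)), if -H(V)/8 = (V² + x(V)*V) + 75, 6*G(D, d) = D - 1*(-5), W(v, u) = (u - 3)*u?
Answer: 23122175/672 ≈ 34408.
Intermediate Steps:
R = -3 (R = -8 + 5 = -3)
W(v, u) = u*(-3 + u) (W(v, u) = (-3 + u)*u = u*(-3 + u))
x(U) = -6 + 2*U (x(U) = 2*(U - 3) = 2*(-3 + U) = -6 + 2*U)
G(D, d) = ⅚ + D/6 (G(D, d) = (D - 1*(-5))/6 = (D + 5)/6 = (5 + D)/6 = ⅚ + D/6)
H(V) = -600 - 8*V² - 8*V*(-6 + 2*V) (H(V) = -8*((V² + (-6 + 2*V)*V) + 75) = -8*((V² + V*(-6 + 2*V)) + 75) = -8*(75 + V² + V*(-6 + 2*V)) = -600 - 8*V² - 8*V*(-6 + 2*V))
W(-77, -184) + 1/H(G(13, -5)) = -184*(-3 - 184) + 1/(-600 - 24*(⅚ + (⅙)*13)² + 48*(⅚ + (⅙)*13)) = -184*(-187) + 1/(-600 - 24*(⅚ + 13/6)² + 48*(⅚ + 13/6)) = 34408 + 1/(-600 - 24*3² + 48*3) = 34408 + 1/(-600 - 24*9 + 144) = 34408 + 1/(-600 - 216 + 144) = 34408 + 1/(-672) = 34408 - 1/672 = 23122175/672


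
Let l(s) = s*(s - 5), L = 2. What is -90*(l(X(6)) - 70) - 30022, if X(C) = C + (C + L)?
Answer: -35062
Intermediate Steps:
X(C) = 2 + 2*C (X(C) = C + (C + 2) = C + (2 + C) = 2 + 2*C)
l(s) = s*(-5 + s)
-90*(l(X(6)) - 70) - 30022 = -90*((2 + 2*6)*(-5 + (2 + 2*6)) - 70) - 30022 = -90*((2 + 12)*(-5 + (2 + 12)) - 70) - 30022 = -90*(14*(-5 + 14) - 70) - 30022 = -90*(14*9 - 70) - 30022 = -90*(126 - 70) - 30022 = -90*56 - 30022 = -5040 - 30022 = -35062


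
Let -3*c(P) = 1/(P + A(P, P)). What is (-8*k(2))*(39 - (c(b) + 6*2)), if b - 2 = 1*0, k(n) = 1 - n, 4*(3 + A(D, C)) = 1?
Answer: 1912/9 ≈ 212.44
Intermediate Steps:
A(D, C) = -11/4 (A(D, C) = -3 + (¼)*1 = -3 + ¼ = -11/4)
b = 2 (b = 2 + 1*0 = 2 + 0 = 2)
c(P) = -1/(3*(-11/4 + P)) (c(P) = -1/(3*(P - 11/4)) = -1/(3*(-11/4 + P)))
(-8*k(2))*(39 - (c(b) + 6*2)) = (-8*(1 - 1*2))*(39 - (-4/(-33 + 12*2) + 6*2)) = (-8*(1 - 2))*(39 - (-4/(-33 + 24) + 12)) = (-8*(-1))*(39 - (-4/(-9) + 12)) = 8*(39 - (-4*(-⅑) + 12)) = 8*(39 - (4/9 + 12)) = 8*(39 - 1*112/9) = 8*(39 - 112/9) = 8*(239/9) = 1912/9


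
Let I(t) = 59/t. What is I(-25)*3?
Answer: -177/25 ≈ -7.0800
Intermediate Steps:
I(-25)*3 = (59/(-25))*3 = (59*(-1/25))*3 = -59/25*3 = -177/25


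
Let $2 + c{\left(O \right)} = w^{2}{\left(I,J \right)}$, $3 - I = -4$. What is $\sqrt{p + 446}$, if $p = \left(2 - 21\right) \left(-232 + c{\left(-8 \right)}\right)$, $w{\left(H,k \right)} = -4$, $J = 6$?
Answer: $2 \sqrt{1147} \approx 67.735$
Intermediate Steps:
$I = 7$ ($I = 3 - -4 = 3 + 4 = 7$)
$c{\left(O \right)} = 14$ ($c{\left(O \right)} = -2 + \left(-4\right)^{2} = -2 + 16 = 14$)
$p = 4142$ ($p = \left(2 - 21\right) \left(-232 + 14\right) = \left(-19\right) \left(-218\right) = 4142$)
$\sqrt{p + 446} = \sqrt{4142 + 446} = \sqrt{4588} = 2 \sqrt{1147}$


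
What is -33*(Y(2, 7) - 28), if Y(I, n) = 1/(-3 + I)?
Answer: 957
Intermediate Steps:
-33*(Y(2, 7) - 28) = -33*(1/(-3 + 2) - 28) = -33*(1/(-1) - 28) = -33*(-1 - 28) = -33*(-29) = 957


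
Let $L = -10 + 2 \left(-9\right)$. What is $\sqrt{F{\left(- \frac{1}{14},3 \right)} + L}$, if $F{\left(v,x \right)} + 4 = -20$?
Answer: $2 i \sqrt{13} \approx 7.2111 i$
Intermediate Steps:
$F{\left(v,x \right)} = -24$ ($F{\left(v,x \right)} = -4 - 20 = -24$)
$L = -28$ ($L = -10 - 18 = -28$)
$\sqrt{F{\left(- \frac{1}{14},3 \right)} + L} = \sqrt{-24 - 28} = \sqrt{-52} = 2 i \sqrt{13}$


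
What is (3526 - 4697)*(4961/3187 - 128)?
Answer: 471883725/3187 ≈ 1.4807e+5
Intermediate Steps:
(3526 - 4697)*(4961/3187 - 128) = -1171*(4961*(1/3187) - 128) = -1171*(4961/3187 - 128) = -1171*(-402975/3187) = 471883725/3187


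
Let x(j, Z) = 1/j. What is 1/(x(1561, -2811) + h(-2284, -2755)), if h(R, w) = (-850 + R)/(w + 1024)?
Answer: 2702091/4893905 ≈ 0.55213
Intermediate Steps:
h(R, w) = (-850 + R)/(1024 + w)
1/(x(1561, -2811) + h(-2284, -2755)) = 1/(1/1561 + (-850 - 2284)/(1024 - 2755)) = 1/(1/1561 - 3134/(-1731)) = 1/(1/1561 - 1/1731*(-3134)) = 1/(1/1561 + 3134/1731) = 1/(4893905/2702091) = 2702091/4893905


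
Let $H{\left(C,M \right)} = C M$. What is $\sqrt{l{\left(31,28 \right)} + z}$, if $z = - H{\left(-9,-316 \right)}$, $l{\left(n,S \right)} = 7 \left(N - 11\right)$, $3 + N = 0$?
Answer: $i \sqrt{2942} \approx 54.24 i$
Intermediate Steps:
$N = -3$ ($N = -3 + 0 = -3$)
$l{\left(n,S \right)} = -98$ ($l{\left(n,S \right)} = 7 \left(-3 - 11\right) = 7 \left(-14\right) = -98$)
$z = -2844$ ($z = - \left(-9\right) \left(-316\right) = \left(-1\right) 2844 = -2844$)
$\sqrt{l{\left(31,28 \right)} + z} = \sqrt{-98 - 2844} = \sqrt{-2942} = i \sqrt{2942}$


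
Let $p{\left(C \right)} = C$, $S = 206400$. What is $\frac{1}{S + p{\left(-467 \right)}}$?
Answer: $\frac{1}{205933} \approx 4.8559 \cdot 10^{-6}$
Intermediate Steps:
$\frac{1}{S + p{\left(-467 \right)}} = \frac{1}{206400 - 467} = \frac{1}{205933}$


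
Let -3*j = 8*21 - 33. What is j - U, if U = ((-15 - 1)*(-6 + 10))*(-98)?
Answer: -6317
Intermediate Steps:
j = -45 (j = -(8*21 - 33)/3 = -(168 - 33)/3 = -1/3*135 = -45)
U = 6272 (U = -16*4*(-98) = -64*(-98) = 6272)
j - U = -45 - 1*6272 = -45 - 6272 = -6317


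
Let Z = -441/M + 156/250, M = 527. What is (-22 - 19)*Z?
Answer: 574779/65875 ≈ 8.7253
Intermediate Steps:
Z = -14019/65875 (Z = -441/527 + 156/250 = -441*1/527 + 156*(1/250) = -441/527 + 78/125 = -14019/65875 ≈ -0.21281)
(-22 - 19)*Z = (-22 - 19)*(-14019/65875) = -41*(-14019/65875) = 574779/65875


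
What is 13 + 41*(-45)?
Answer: -1832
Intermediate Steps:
13 + 41*(-45) = 13 - 1845 = -1832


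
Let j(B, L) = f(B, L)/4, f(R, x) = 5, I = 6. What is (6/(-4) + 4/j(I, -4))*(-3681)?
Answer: -62577/10 ≈ -6257.7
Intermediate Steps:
j(B, L) = 5/4
(6/(-4) + 4/j(I, -4))*(-3681) = (6/(-4) + 4/(5/4))*(-3681) = (6*(-¼) + 4*(⅘))*(-3681) = (-3/2 + 16/5)*(-3681) = (17/10)*(-3681) = -62577/10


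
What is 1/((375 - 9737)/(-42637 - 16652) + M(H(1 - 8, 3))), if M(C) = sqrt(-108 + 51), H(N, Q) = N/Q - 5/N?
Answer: 555063618/200453221741 - 3515185521*I*sqrt(57)/200453221741 ≈ 0.002769 - 0.1324*I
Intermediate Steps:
H(N, Q) = -5/N + N/Q
M(C) = I*sqrt(57) (M(C) = sqrt(-57) = I*sqrt(57))
1/((375 - 9737)/(-42637 - 16652) + M(H(1 - 8, 3))) = 1/((375 - 9737)/(-42637 - 16652) + I*sqrt(57)) = 1/(-9362/(-59289) + I*sqrt(57)) = 1/(-9362*(-1/59289) + I*sqrt(57)) = 1/(9362/59289 + I*sqrt(57))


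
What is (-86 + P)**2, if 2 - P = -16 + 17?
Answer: 7225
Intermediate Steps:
P = 1 (P = 2 - (-16 + 17) = 2 - 1*1 = 2 - 1 = 1)
(-86 + P)**2 = (-86 + 1)**2 = (-85)**2 = 7225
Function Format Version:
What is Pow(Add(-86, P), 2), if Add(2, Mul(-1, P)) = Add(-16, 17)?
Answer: 7225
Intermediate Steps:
P = 1 (P = Add(2, Mul(-1, Add(-16, 17))) = Add(2, Mul(-1, 1)) = Add(2, -1) = 1)
Pow(Add(-86, P), 2) = Pow(Add(-86, 1), 2) = Pow(-85, 2) = 7225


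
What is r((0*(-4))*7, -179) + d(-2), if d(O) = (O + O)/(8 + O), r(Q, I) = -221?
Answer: -665/3 ≈ -221.67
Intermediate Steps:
d(O) = 2*O/(8 + O) (d(O) = (2*O)/(8 + O) = 2*O/(8 + O))
r((0*(-4))*7, -179) + d(-2) = -221 + 2*(-2)/(8 - 2) = -221 + 2*(-2)/6 = -221 + 2*(-2)*(⅙) = -221 - ⅔ = -665/3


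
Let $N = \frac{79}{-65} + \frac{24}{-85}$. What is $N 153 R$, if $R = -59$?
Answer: $\frac{175761}{13} \approx 13520.0$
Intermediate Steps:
$N = - \frac{331}{221}$ ($N = 79 \left(- \frac{1}{65}\right) + 24 \left(- \frac{1}{85}\right) = - \frac{79}{65} - \frac{24}{85} = - \frac{331}{221} \approx -1.4977$)
$N 153 R = \left(- \frac{331}{221}\right) 153 \left(-59\right) = \left(- \frac{2979}{13}\right) \left(-59\right) = \frac{175761}{13}$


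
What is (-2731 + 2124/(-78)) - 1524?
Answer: -55669/13 ≈ -4282.2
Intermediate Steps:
(-2731 + 2124/(-78)) - 1524 = (-2731 + 2124*(-1/78)) - 1524 = (-2731 - 354/13) - 1524 = -35857/13 - 1524 = -55669/13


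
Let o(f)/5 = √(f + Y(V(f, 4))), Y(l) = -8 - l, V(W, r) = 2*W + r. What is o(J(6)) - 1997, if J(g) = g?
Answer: -1997 + 15*I*√2 ≈ -1997.0 + 21.213*I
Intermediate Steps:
V(W, r) = r + 2*W
o(f) = 5*√(-12 - f) (o(f) = 5*√(f + (-8 - (4 + 2*f))) = 5*√(f + (-8 + (-4 - 2*f))) = 5*√(f + (-12 - 2*f)) = 5*√(-12 - f))
o(J(6)) - 1997 = 5*√(-12 - 1*6) - 1997 = 5*√(-12 - 6) - 1997 = 5*√(-18) - 1997 = 5*(3*I*√2) - 1997 = 15*I*√2 - 1997 = -1997 + 15*I*√2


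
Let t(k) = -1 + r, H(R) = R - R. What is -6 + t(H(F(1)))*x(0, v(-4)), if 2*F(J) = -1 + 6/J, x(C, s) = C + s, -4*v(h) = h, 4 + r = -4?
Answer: -15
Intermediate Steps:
r = -8 (r = -4 - 4 = -8)
v(h) = -h/4
F(J) = -½ + 3/J (F(J) = (-1 + 6/J)/2 = -½ + 3/J)
H(R) = 0
t(k) = -9 (t(k) = -1 - 8 = -9)
-6 + t(H(F(1)))*x(0, v(-4)) = -6 - 9*(0 - ¼*(-4)) = -6 - 9*(0 + 1) = -6 - 9*1 = -6 - 9 = -15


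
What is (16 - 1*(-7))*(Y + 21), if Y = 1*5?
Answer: 598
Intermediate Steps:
Y = 5
(16 - 1*(-7))*(Y + 21) = (16 - 1*(-7))*(5 + 21) = (16 + 7)*26 = 23*26 = 598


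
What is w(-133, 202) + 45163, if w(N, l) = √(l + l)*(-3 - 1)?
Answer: 45163 - 8*√101 ≈ 45083.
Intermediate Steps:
w(N, l) = -4*√2*√l (w(N, l) = √(2*l)*(-4) = (√2*√l)*(-4) = -4*√2*√l)
w(-133, 202) + 45163 = -4*√2*√202 + 45163 = -8*√101 + 45163 = 45163 - 8*√101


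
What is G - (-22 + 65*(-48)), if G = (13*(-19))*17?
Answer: -1057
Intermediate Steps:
G = -4199 (G = -247*17 = -4199)
G - (-22 + 65*(-48)) = -4199 - (-22 + 65*(-48)) = -4199 - (-22 - 3120) = -4199 - 1*(-3142) = -4199 + 3142 = -1057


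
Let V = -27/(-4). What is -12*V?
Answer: -81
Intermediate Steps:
V = 27/4 (V = -27*(-¼) = 27/4 ≈ 6.7500)
-12*V = -12*27/4 = -81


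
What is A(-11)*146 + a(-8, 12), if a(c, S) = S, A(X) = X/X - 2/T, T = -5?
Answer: 1082/5 ≈ 216.40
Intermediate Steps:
A(X) = 7/5 (A(X) = X/X - 2/(-5) = 1 - 2*(-⅕) = 1 + ⅖ = 7/5)
A(-11)*146 + a(-8, 12) = (7/5)*146 + 12 = 1022/5 + 12 = 1082/5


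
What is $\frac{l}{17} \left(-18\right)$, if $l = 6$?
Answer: $- \frac{108}{17} \approx -6.3529$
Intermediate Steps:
$\frac{l}{17} \left(-18\right) = \frac{1}{17} \cdot 6 \left(-18\right) = \frac{6}{17} \left(-18\right) = - \frac{108}{17}$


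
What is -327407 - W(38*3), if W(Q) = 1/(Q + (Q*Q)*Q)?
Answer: -485105200807/1481658 ≈ -3.2741e+5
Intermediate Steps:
W(Q) = 1/(Q + Q³) (W(Q) = 1/(Q + Q²*Q) = 1/(Q + Q³))
-327407 - W(38*3) = -327407 - 1/(38*3 + (38*3)³) = -327407 - 1/(114 + 114³) = -327407 - 1/(114 + 1481544) = -327407 - 1/1481658 = -485105200807/1481658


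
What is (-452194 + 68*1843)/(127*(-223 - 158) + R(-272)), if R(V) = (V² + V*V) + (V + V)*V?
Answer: -326870/247549 ≈ -1.3204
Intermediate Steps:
R(V) = 4*V² (R(V) = (V² + V²) + (2*V)*V = 2*V² + 2*V² = 4*V²)
(-452194 + 68*1843)/(127*(-223 - 158) + R(-272)) = (-452194 + 68*1843)/(127*(-223 - 158) + 4*(-272)²) = (-452194 + 125324)/(127*(-381) + 4*73984) = -326870/(-48387 + 295936) = -326870/247549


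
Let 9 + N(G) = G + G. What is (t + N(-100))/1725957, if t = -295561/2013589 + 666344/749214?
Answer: -157089495460526/1301897191491713511 ≈ -0.00012066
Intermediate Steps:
N(G) = -9 + 2*G (N(G) = -9 + (G + G) = -9 + 2*G)
t = 560152254781/754304534523 (t = -295561*1/2013589 + 666344*(1/749214) = -295561/2013589 + 333172/374607 = 560152254781/754304534523 ≈ 0.74261)
(t + N(-100))/1725957 = (560152254781/754304534523 + (-9 + 2*(-100)))/1725957 = (560152254781/754304534523 + (-9 - 200))*(1/1725957) = (560152254781/754304534523 - 209)*(1/1725957) = -157089495460526/754304534523*1/1725957 = -157089495460526/1301897191491713511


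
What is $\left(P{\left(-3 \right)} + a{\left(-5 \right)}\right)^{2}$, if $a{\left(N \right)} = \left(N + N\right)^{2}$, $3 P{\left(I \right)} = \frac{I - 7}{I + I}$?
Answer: $\frac{819025}{81} \approx 10111.0$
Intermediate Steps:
$P{\left(I \right)} = \frac{-7 + I}{6 I}$ ($P{\left(I \right)} = \frac{\left(I - 7\right) \frac{1}{I + I}}{3} = \frac{\left(-7 + I\right) \frac{1}{2 I}}{3} = \frac{\frac{1}{2} \frac{1}{I} \left(-7 + I\right)}{3} = \frac{-7 + I}{6 I}$)
$a{\left(N \right)} = 4 N^{2}$ ($a{\left(N \right)} = \left(2 N\right)^{2} = 4 N^{2}$)
$\left(P{\left(-3 \right)} + a{\left(-5 \right)}\right)^{2} = \left(\frac{-7 - 3}{6 \left(-3\right)} + 4 \left(-5\right)^{2}\right)^{2} = \left(\frac{1}{6} \left(- \frac{1}{3}\right) \left(-10\right) + 4 \cdot 25\right)^{2} = \left(\frac{5}{9} + 100\right)^{2} = \left(\frac{905}{9}\right)^{2} = \frac{819025}{81}$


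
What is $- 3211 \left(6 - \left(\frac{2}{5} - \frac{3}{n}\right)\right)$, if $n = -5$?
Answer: $-16055$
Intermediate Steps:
$- 3211 \left(6 - \left(\frac{2}{5} - \frac{3}{n}\right)\right) = - 3211 \left(6 - \left(\frac{2}{5} - \frac{3}{-5}\right)\right) = - 3211 \left(6 - \left(2 \cdot \frac{1}{5} - - \frac{3}{5}\right)\right) = - 3211 \left(6 - \left(\frac{2}{5} + \frac{3}{5}\right)\right) = - 3211 \left(6 - 1\right) = \left(-3211\right) 5 = -16055$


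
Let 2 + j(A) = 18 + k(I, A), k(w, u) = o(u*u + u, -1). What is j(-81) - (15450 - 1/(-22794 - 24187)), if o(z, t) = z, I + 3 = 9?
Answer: -420667875/46981 ≈ -8954.0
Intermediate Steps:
I = 6 (I = -3 + 9 = 6)
k(w, u) = u + u² (k(w, u) = u*u + u = u² + u = u + u²)
j(A) = 16 + A*(1 + A) (j(A) = -2 + (18 + A*(1 + A)) = 16 + A*(1 + A))
j(-81) - (15450 - 1/(-22794 - 24187)) = (16 - 81*(1 - 81)) - (15450 - 1/(-22794 - 24187)) = (16 - 81*(-80)) - (15450 - 1/(-46981)) = (16 + 6480) - (15450 - 1*(-1/46981)) = 6496 - (15450 + 1/46981) = 6496 - 1*725856451/46981 = 6496 - 725856451/46981 = -420667875/46981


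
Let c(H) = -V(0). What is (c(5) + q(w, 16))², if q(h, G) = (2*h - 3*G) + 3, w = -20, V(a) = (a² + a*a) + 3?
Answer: 7744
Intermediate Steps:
V(a) = 3 + 2*a² (V(a) = (a² + a²) + 3 = 2*a² + 3 = 3 + 2*a²)
q(h, G) = 3 - 3*G + 2*h (q(h, G) = (-3*G + 2*h) + 3 = 3 - 3*G + 2*h)
c(H) = -3 (c(H) = -(3 + 2*0²) = -(3 + 2*0) = -(3 + 0) = -1*3 = -3)
(c(5) + q(w, 16))² = (-3 + (3 - 3*16 + 2*(-20)))² = (-3 + (3 - 48 - 40))² = (-3 - 85)² = (-88)² = 7744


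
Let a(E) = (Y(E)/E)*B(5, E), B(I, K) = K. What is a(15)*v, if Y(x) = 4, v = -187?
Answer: -748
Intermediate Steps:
a(E) = 4 (a(E) = (4/E)*E = 4)
a(15)*v = 4*(-187) = -748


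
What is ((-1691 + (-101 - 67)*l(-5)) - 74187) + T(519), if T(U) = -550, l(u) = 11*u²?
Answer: -122628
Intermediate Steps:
((-1691 + (-101 - 67)*l(-5)) - 74187) + T(519) = ((-1691 + (-101 - 67)*(11*(-5)²)) - 74187) - 550 = ((-1691 - 1848*25) - 74187) - 550 = ((-1691 - 168*275) - 74187) - 550 = ((-1691 - 46200) - 74187) - 550 = (-47891 - 74187) - 550 = -122078 - 550 = -122628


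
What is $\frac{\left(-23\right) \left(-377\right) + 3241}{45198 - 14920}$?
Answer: $\frac{5956}{15139} \approx 0.39342$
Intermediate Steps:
$\frac{\left(-23\right) \left(-377\right) + 3241}{45198 - 14920} = \frac{8671 + 3241}{30278} = 11912 \cdot \frac{1}{30278} = \frac{5956}{15139}$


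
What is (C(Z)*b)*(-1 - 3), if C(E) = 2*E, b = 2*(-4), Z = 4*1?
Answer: 256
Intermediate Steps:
Z = 4
b = -8
(C(Z)*b)*(-1 - 3) = ((2*4)*(-8))*(-1 - 3) = (8*(-8))*(-4) = -64*(-4) = 256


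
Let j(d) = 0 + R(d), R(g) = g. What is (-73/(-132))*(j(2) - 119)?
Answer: -2847/44 ≈ -64.705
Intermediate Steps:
j(d) = d (j(d) = 0 + d = d)
(-73/(-132))*(j(2) - 119) = (-73/(-132))*(2 - 119) = -73*(-1/132)*(-117) = (73/132)*(-117) = -2847/44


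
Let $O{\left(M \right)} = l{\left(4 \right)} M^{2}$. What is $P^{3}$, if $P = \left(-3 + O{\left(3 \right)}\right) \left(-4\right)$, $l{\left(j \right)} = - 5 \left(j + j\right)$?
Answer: $3061257408$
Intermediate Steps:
$l{\left(j \right)} = - 10 j$ ($l{\left(j \right)} = - 5 \cdot 2 j = - 10 j$)
$O{\left(M \right)} = - 40 M^{2}$ ($O{\left(M \right)} = \left(-10\right) 4 M^{2} = - 40 M^{2}$)
$P = 1452$ ($P = \left(-3 - 40 \cdot 3^{2}\right) \left(-4\right) = \left(-3 - 360\right) \left(-4\right) = \left(-363\right) \left(-4\right) = 1452$)
$P^{3} = 1452^{3} = 3061257408$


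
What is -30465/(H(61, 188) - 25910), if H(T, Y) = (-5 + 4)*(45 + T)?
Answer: 10155/8672 ≈ 1.1710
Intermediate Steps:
H(T, Y) = -45 - T (H(T, Y) = -(45 + T) = -45 - T)
-30465/(H(61, 188) - 25910) = -30465/((-45 - 1*61) - 25910) = -30465/((-45 - 61) - 25910) = -30465/(-106 - 25910) = -30465/(-26016) = -30465*(-1/26016) = 10155/8672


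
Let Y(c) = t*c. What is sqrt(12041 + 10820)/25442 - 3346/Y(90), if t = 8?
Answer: -1673/360 + sqrt(22861)/25442 ≈ -4.6413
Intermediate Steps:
Y(c) = 8*c
sqrt(12041 + 10820)/25442 - 3346/Y(90) = sqrt(12041 + 10820)/25442 - 3346/(8*90) = sqrt(22861)*(1/25442) - 3346/720 = sqrt(22861)/25442 - 3346*1/720 = sqrt(22861)/25442 - 1673/360 = -1673/360 + sqrt(22861)/25442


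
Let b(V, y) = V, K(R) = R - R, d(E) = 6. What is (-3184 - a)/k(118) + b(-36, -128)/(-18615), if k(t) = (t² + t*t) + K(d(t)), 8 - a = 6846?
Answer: 11503623/86398420 ≈ 0.13315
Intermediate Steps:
a = -6838 (a = 8 - 1*6846 = 8 - 6846 = -6838)
K(R) = 0
k(t) = 2*t² (k(t) = (t² + t*t) + 0 = (t² + t²) + 0 = 2*t² + 0 = 2*t²)
(-3184 - a)/k(118) + b(-36, -128)/(-18615) = (-3184 - 1*(-6838))/((2*118²)) - 36/(-18615) = (-3184 + 6838)/((2*13924)) - 36*(-1/18615) = 3654/27848 + 12/6205 = 3654*(1/27848) + 12/6205 = 1827/13924 + 12/6205 = 11503623/86398420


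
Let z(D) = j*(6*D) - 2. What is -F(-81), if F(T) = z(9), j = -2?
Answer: 110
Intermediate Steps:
z(D) = -2 - 12*D (z(D) = -12*D - 2 = -2 - 12*D)
F(T) = -110 (F(T) = -2 - 12*9 = -2 - 108 = -110)
-F(-81) = -1*(-110) = 110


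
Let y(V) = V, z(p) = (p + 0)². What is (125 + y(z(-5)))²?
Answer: 22500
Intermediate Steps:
z(p) = p²
(125 + y(z(-5)))² = (125 + (-5)²)² = (125 + 25)² = 150² = 22500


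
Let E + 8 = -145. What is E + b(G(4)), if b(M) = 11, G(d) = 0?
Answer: -142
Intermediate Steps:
E = -153 (E = -8 - 145 = -153)
E + b(G(4)) = -153 + 11 = -142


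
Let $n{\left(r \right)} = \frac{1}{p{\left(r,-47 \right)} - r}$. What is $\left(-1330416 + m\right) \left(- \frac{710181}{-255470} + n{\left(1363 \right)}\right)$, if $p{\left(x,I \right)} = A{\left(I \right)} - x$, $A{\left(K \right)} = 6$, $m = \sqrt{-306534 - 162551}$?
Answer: $- \frac{3212018110287}{868598} + \frac{38628737 i \sqrt{469085}}{13897568} \approx -3.6979 \cdot 10^{6} + 1903.7 i$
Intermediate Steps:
$m = i \sqrt{469085}$ ($m = \sqrt{-469085} = i \sqrt{469085} \approx 684.9 i$)
$p{\left(x,I \right)} = 6 - x$
$n{\left(r \right)} = \frac{1}{6 - 2 r}$ ($n{\left(r \right)} = \frac{1}{\left(6 - r\right) - r} = \frac{1}{6 - 2 r}$)
$\left(-1330416 + m\right) \left(- \frac{710181}{-255470} + n{\left(1363 \right)}\right) = \left(-1330416 + i \sqrt{469085}\right) \left(- \frac{710181}{-255470} - \frac{1}{-6 + 2 \cdot 1363}\right) = \left(-1330416 + i \sqrt{469085}\right) \left(\left(-710181\right) \left(- \frac{1}{255470}\right) - \frac{1}{-6 + 2726}\right) = \left(-1330416 + i \sqrt{469085}\right) \left(\frac{710181}{255470} - \frac{1}{2720}\right) = \left(-1330416 + i \sqrt{469085}\right) \frac{38628737}{13897568} = - \frac{3212018110287}{868598} + \frac{38628737 i \sqrt{469085}}{13897568}$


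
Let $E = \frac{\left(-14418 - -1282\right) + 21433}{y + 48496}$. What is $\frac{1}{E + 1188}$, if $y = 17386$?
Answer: $\frac{65882}{78276113} \approx 0.00084166$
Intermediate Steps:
$E = \frac{8297}{65882}$ ($E = \frac{\left(-14418 - -1282\right) + 21433}{17386 + 48496} = \frac{\left(-14418 + 1282\right) + 21433}{65882} = \left(-13136 + 21433\right) \frac{1}{65882} = 8297 \cdot \frac{1}{65882} = \frac{8297}{65882} \approx 0.12594$)
$\frac{1}{E + 1188} = \frac{1}{\frac{8297}{65882} + 1188} = \frac{1}{\frac{78276113}{65882}} = \frac{65882}{78276113}$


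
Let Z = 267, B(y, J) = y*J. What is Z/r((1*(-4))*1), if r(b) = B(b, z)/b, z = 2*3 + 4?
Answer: 267/10 ≈ 26.700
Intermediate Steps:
z = 10 (z = 6 + 4 = 10)
B(y, J) = J*y
r(b) = 10 (r(b) = (10*b)/b = 10)
Z/r((1*(-4))*1) = 267/10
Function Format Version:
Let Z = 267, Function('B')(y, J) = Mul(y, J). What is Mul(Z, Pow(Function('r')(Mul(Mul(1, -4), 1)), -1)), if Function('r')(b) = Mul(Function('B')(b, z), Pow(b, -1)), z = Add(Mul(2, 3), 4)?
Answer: Rational(267, 10) ≈ 26.700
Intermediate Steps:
z = 10 (z = Add(6, 4) = 10)
Function('B')(y, J) = Mul(J, y)
Function('r')(b) = 10 (Function('r')(b) = Mul(Mul(10, b), Pow(b, -1)) = 10)
Mul(Z, Pow(Function('r')(Mul(Mul(1, -4), 1)), -1)) = Mul(267, Pow(10, -1)) = Mul(267, Rational(1, 10)) = Rational(267, 10)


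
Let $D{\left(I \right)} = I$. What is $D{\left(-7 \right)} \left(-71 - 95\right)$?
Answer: $1162$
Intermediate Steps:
$D{\left(-7 \right)} \left(-71 - 95\right) = - 7 \left(-71 - 95\right) = \left(-7\right) \left(-166\right) = 1162$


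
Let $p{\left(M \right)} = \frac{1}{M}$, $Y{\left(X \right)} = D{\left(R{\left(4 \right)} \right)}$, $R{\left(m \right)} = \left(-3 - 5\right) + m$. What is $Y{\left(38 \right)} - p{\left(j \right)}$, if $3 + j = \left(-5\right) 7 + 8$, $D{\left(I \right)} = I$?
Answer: $- \frac{119}{30} \approx -3.9667$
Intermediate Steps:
$R{\left(m \right)} = -8 + m$
$Y{\left(X \right)} = -4$ ($Y{\left(X \right)} = -8 + 4 = -4$)
$j = -30$ ($j = -3 + \left(\left(-5\right) 7 + 8\right) = -3 + \left(-35 + 8\right) = -3 - 27 = -30$)
$Y{\left(38 \right)} - p{\left(j \right)} = -4 - \frac{1}{-30} = -4 - - \frac{1}{30} = -4 + \frac{1}{30} = - \frac{119}{30}$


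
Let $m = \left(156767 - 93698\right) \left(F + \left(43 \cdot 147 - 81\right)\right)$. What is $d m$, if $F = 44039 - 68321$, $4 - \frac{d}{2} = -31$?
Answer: $-79652362860$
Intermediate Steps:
$d = 70$ ($d = 8 - -62 = 8 + 62 = 70$)
$F = -24282$
$m = -1137890898$ ($m = \left(156767 - 93698\right) \left(-24282 + \left(43 \cdot 147 - 81\right)\right) = 63069 \left(-24282 + \left(6321 - 81\right)\right) = 63069 \left(-24282 + 6240\right) = 63069 \left(-18042\right) = -1137890898$)
$d m = 70 \left(-1137890898\right) = -79652362860$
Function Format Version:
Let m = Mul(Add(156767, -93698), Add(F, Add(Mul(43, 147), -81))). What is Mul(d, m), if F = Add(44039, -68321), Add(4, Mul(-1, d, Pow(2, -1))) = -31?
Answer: -79652362860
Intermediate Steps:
d = 70 (d = Add(8, Mul(-2, -31)) = Add(8, 62) = 70)
F = -24282
m = -1137890898 (m = Mul(Add(156767, -93698), Add(-24282, Add(Mul(43, 147), -81))) = Mul(63069, Add(-24282, Add(6321, -81))) = Mul(63069, Add(-24282, 6240)) = Mul(63069, -18042) = -1137890898)
Mul(d, m) = Mul(70, -1137890898) = -79652362860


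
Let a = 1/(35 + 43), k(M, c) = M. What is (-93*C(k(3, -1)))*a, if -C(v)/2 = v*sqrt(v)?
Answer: 93*sqrt(3)/13 ≈ 12.391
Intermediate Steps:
a = 1/78 ≈ 0.012821
C(v) = -2*v**(3/2) (C(v) = -2*v*sqrt(v) = -2*v**(3/2))
(-93*C(k(3, -1)))*a = -(-186)*3**(3/2)*(1/78) = -(-186)*3*sqrt(3)*(1/78) = -(-558)*sqrt(3)*(1/78) = (558*sqrt(3))*(1/78) = 93*sqrt(3)/13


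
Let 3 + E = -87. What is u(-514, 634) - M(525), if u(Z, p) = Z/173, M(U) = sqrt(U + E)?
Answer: -514/173 - sqrt(435) ≈ -23.828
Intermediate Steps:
E = -90 (E = -3 - 87 = -90)
M(U) = sqrt(-90 + U) (M(U) = sqrt(U - 90) = sqrt(-90 + U))
u(Z, p) = Z/173 (u(Z, p) = Z*(1/173) = Z/173)
u(-514, 634) - M(525) = (1/173)*(-514) - sqrt(-90 + 525) = -514/173 - sqrt(435)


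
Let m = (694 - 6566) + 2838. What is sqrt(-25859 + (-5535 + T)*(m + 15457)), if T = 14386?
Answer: sqrt(109930114) ≈ 10485.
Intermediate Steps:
m = -3034 (m = -5872 + 2838 = -3034)
sqrt(-25859 + (-5535 + T)*(m + 15457)) = sqrt(-25859 + (-5535 + 14386)*(-3034 + 15457)) = sqrt(-25859 + 8851*12423) = sqrt(-25859 + 109955973) = sqrt(109930114)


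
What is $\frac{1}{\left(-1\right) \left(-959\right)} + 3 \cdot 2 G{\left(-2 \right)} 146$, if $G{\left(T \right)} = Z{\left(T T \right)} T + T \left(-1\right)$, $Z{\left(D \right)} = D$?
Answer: $- \frac{5040503}{959} \approx -5256.0$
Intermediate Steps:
$G{\left(T \right)} = T^{3} - T$ ($G{\left(T \right)} = T T T + T \left(-1\right) = T^{2} T - T = T^{3} - T$)
$\frac{1}{\left(-1\right) \left(-959\right)} + 3 \cdot 2 G{\left(-2 \right)} 146 = \frac{1}{\left(-1\right) \left(-959\right)} + 3 \cdot 2 \left(\left(-2\right)^{3} - -2\right) 146 = \frac{1}{959} + 6 \left(-8 + 2\right) 146 = \frac{1}{959} + 6 \left(-6\right) 146 = \frac{1}{959} - 5256 = - \frac{5040503}{959}$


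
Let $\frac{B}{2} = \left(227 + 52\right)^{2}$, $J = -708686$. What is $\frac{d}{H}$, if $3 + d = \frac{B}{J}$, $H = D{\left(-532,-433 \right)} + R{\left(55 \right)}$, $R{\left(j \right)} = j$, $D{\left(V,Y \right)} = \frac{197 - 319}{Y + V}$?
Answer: $- \frac{1100939550}{18849984571} \approx -0.058405$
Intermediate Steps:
$D{\left(V,Y \right)} = - \frac{122}{V + Y}$
$B = 155682$ ($B = 2 \left(227 + 52\right)^{2} = 2 \cdot 279^{2} = 2 \cdot 77841 = 155682$)
$H = \frac{53197}{965}$ ($H = - \frac{122}{-532 - 433} + 55 = - \frac{122}{-965} + 55 = \left(-122\right) \left(- \frac{1}{965}\right) + 55 = \frac{122}{965} + 55 = \frac{53197}{965} \approx 55.126$)
$d = - \frac{1140870}{354343}$ ($d = -3 + \frac{155682}{-708686} = -3 + 155682 \left(- \frac{1}{708686}\right) = -3 - \frac{77841}{354343} = - \frac{1140870}{354343} \approx -3.2197$)
$\frac{d}{H} = - \frac{1140870}{354343 \cdot \frac{53197}{965}} = \left(- \frac{1140870}{354343}\right) \frac{965}{53197} = - \frac{1100939550}{18849984571}$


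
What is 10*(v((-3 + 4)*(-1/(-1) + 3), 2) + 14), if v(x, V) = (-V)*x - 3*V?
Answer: 0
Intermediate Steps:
v(x, V) = -3*V - V*x (v(x, V) = -V*x - 3*V = -3*V - V*x)
10*(v((-3 + 4)*(-1/(-1) + 3), 2) + 14) = 10*(-1*2*(3 + (-3 + 4)*(-1/(-1) + 3)) + 14) = 10*(-1*2*(3 + 1*(-1*(-1) + 3)) + 14) = 10*(-1*2*(3 + 1*(1 + 3)) + 14) = 10*(-1*2*(3 + 1*4) + 14) = 10*(-1*2*(3 + 4) + 14) = 10*(-1*2*7 + 14) = 10*(-14 + 14) = 10*0 = 0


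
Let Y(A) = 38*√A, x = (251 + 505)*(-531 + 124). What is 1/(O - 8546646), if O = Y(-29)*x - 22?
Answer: I/(4*(-2136667*I + 2923074*√29)) ≈ -2.1168e-9 + 1.5595e-8*I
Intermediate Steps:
x = -307692 (x = 756*(-407) = -307692)
O = -22 - 11692296*I*√29 (O = (38*√(-29))*(-307692) - 22 = (38*(I*√29))*(-307692) - 22 = (38*I*√29)*(-307692) - 22 = -11692296*I*√29 - 22 = -22 - 11692296*I*√29 ≈ -22.0 - 6.2965e+7*I)
1/(O - 8546646) = 1/((-22 - 11692296*I*√29) - 8546646) = 1/(-8546668 - 11692296*I*√29)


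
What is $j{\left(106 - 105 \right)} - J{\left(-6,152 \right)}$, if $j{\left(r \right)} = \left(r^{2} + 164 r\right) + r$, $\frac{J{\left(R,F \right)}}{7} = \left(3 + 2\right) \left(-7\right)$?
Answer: $411$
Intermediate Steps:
$J{\left(R,F \right)} = -245$ ($J{\left(R,F \right)} = 7 \left(3 + 2\right) \left(-7\right) = 7 \cdot 5 \left(-7\right) = 7 \left(-35\right) = -245$)
$j{\left(r \right)} = r^{2} + 165 r$
$j{\left(106 - 105 \right)} - J{\left(-6,152 \right)} = \left(106 - 105\right) \left(165 + \left(106 - 105\right)\right) - -245 = 1 \left(165 + 1\right) + 245 = 1 \cdot 166 + 245 = 166 + 245 = 411$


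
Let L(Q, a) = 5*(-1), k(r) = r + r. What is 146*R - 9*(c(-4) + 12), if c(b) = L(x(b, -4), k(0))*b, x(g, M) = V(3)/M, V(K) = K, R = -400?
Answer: -58688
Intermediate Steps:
k(r) = 2*r
x(g, M) = 3/M
L(Q, a) = -5
c(b) = -5*b
146*R - 9*(c(-4) + 12) = 146*(-400) - 9*(-5*(-4) + 12) = -58400 - 9*(20 + 12) = -58400 - 9*32 = -58400 - 288 = -58688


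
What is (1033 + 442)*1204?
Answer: 1775900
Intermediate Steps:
(1033 + 442)*1204 = 1475*1204 = 1775900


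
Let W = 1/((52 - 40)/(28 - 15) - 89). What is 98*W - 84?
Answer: -97454/1145 ≈ -85.113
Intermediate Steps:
W = -13/1145 (W = 1/(12/13 - 89) = 1/(-1145/13) = -13/1145 ≈ -0.011354)
98*W - 84 = 98*(-13/1145) - 84 = -1274/1145 - 84 = -97454/1145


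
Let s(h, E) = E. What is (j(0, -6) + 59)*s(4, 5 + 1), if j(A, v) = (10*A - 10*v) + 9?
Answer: 768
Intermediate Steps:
j(A, v) = 9 - 10*v + 10*A (j(A, v) = (-10*v + 10*A) + 9 = 9 - 10*v + 10*A)
(j(0, -6) + 59)*s(4, 5 + 1) = ((9 - 10*(-6) + 10*0) + 59)*(5 + 1) = ((9 + 60 + 0) + 59)*6 = (69 + 59)*6 = 128*6 = 768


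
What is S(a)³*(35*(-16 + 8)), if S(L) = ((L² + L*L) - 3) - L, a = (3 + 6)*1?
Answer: -945000000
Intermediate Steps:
a = 9 (a = 9*1 = 9)
S(L) = -3 - L + 2*L² (S(L) = ((L² + L²) - 3) - L = (2*L² - 3) - L = (-3 + 2*L²) - L = -3 - L + 2*L²)
S(a)³*(35*(-16 + 8)) = (-3 - 1*9 + 2*9²)³*(35*(-16 + 8)) = (-3 - 9 + 2*81)³*(35*(-8)) = (-3 - 9 + 162)³*(-280) = 150³*(-280) = 3375000*(-280) = -945000000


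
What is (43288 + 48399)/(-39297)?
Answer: -91687/39297 ≈ -2.3332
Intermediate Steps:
(43288 + 48399)/(-39297) = 91687*(-1/39297) = -91687/39297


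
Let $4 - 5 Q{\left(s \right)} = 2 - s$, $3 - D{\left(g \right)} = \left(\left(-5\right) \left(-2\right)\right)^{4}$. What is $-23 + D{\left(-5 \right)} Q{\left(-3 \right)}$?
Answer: $\frac{9882}{5} \approx 1976.4$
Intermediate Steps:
$D{\left(g \right)} = -9997$ ($D{\left(g \right)} = 3 - \left(\left(-5\right) \left(-2\right)\right)^{4} = 3 - 10^{4} = 3 - 10000 = -9997$)
$Q{\left(s \right)} = \frac{2}{5} + \frac{s}{5}$ ($Q{\left(s \right)} = \frac{4}{5} - \frac{2 - s}{5} = \frac{4}{5} + \left(- \frac{2}{5} + \frac{s}{5}\right) = \frac{2}{5} + \frac{s}{5}$)
$-23 + D{\left(-5 \right)} Q{\left(-3 \right)} = -23 - 9997 \left(\frac{2}{5} + \frac{1}{5} \left(-3\right)\right) = -23 - 9997 \left(\frac{2}{5} - \frac{3}{5}\right) = -23 - - \frac{9997}{5} = -23 + \frac{9997}{5} = \frac{9882}{5}$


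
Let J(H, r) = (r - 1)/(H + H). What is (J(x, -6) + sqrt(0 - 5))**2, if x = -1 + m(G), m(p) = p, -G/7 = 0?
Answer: 29/4 + 7*I*sqrt(5) ≈ 7.25 + 15.652*I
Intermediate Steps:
G = 0 (G = -7*0 = 0)
x = -1 (x = -1 + 0 = -1)
J(H, r) = (-1 + r)/(2*H) (J(H, r) = (-1 + r)/((2*H)) = (-1 + r)*(1/(2*H)) = (-1 + r)/(2*H))
(J(x, -6) + sqrt(0 - 5))**2 = ((1/2)*(-1 - 6)/(-1) + sqrt(0 - 5))**2 = ((1/2)*(-1)*(-7) + sqrt(-5))**2 = (7/2 + I*sqrt(5))**2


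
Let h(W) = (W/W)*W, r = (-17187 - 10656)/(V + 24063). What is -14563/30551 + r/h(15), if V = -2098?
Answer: -1882925306/3355263575 ≈ -0.56119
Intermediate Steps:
r = -27843/21965 (r = (-17187 - 10656)/(-2098 + 24063) = -27843/21965 ≈ -1.2676)
h(W) = W (h(W) = 1*W = W)
-14563/30551 + r/h(15) = -14563/30551 - 27843/21965/15 = -14563*1/30551 - 27843/21965*1/15 = -14563/30551 - 9281/109825 = -1882925306/3355263575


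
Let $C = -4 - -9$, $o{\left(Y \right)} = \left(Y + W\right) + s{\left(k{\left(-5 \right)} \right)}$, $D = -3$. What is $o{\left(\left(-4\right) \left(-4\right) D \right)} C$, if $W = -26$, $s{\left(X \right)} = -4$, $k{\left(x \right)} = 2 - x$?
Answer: $-390$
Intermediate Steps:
$o{\left(Y \right)} = -30 + Y$ ($o{\left(Y \right)} = \left(Y - 26\right) - 4 = \left(-26 + Y\right) - 4 = -30 + Y$)
$C = 5$ ($C = -4 + 9 = 5$)
$o{\left(\left(-4\right) \left(-4\right) D \right)} C = \left(-30 + \left(-4\right) \left(-4\right) \left(-3\right)\right) 5 = \left(-30 + 16 \left(-3\right)\right) 5 = \left(-30 - 48\right) 5 = \left(-78\right) 5 = -390$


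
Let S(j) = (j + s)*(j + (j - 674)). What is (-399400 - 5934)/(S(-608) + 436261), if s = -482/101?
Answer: -40938734/161034461 ≈ -0.25422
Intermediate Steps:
s = -482/101 (s = -482*1/101 = -482/101 ≈ -4.7723)
S(j) = (-674 + 2*j)*(-482/101 + j) (S(j) = (j - 482/101)*(j + (j - 674)) = (-482/101 + j)*(j + (-674 + j)) = (-482/101 + j)*(-674 + 2*j) = (-674 + 2*j)*(-482/101 + j))
(-399400 - 5934)/(S(-608) + 436261) = (-399400 - 5934)/((324868/101 + 2*(-608)² - 69038/101*(-608)) + 436261) = -405334/((324868/101 + 2*369664 + 41975104/101) + 436261) = -405334/((324868/101 + 739328 + 41975104/101) + 436261) = -405334/(116972100/101 + 436261) = -405334/161034461/101 = -405334*101/161034461 = -40938734/161034461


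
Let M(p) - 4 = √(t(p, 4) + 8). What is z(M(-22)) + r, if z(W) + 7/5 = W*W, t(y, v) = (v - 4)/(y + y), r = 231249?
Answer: 1156358/5 + 16*√2 ≈ 2.3129e+5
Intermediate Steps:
t(y, v) = (-4 + v)/(2*y) (t(y, v) = (-4 + v)/((2*y)) = (-4 + v)*(1/(2*y)) = (-4 + v)/(2*y))
M(p) = 4 + 2*√2 (M(p) = 4 + √((-4 + 4)/(2*p) + 8) = 4 + √((½)*0/p + 8) = 4 + √(0 + 8) = 4 + √8 = 4 + 2*√2)
z(W) = -7/5 + W² (z(W) = -7/5 + W*W = -7/5 + W²)
z(M(-22)) + r = (-7/5 + (4 + 2*√2)²) + 231249 = 1156238/5 + (4 + 2*√2)²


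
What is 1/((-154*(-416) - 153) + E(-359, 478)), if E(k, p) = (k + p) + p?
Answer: 1/64508 ≈ 1.5502e-5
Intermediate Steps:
E(k, p) = k + 2*p
1/((-154*(-416) - 153) + E(-359, 478)) = 1/((-154*(-416) - 153) + (-359 + 2*478)) = 1/((64064 - 153) + (-359 + 956)) = 1/(63911 + 597) = 1/64508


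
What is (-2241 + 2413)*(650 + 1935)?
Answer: 444620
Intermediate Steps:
(-2241 + 2413)*(650 + 1935) = 172*2585 = 444620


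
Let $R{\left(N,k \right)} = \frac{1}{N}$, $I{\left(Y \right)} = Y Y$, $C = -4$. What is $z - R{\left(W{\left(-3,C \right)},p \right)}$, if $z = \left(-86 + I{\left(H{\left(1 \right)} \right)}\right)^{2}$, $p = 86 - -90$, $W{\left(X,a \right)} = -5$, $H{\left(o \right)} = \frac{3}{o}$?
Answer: $\frac{29646}{5} \approx 5929.2$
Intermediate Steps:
$p = 176$ ($p = 86 + 90 = 176$)
$I{\left(Y \right)} = Y^{2}$
$z = 5929$ ($z = \left(-86 + \left(\frac{3}{1}\right)^{2}\right)^{2} = \left(-86 + \left(3 \cdot 1\right)^{2}\right)^{2} = \left(-86 + 3^{2}\right)^{2} = \left(-86 + 9\right)^{2} = \left(-77\right)^{2} = 5929$)
$z - R{\left(W{\left(-3,C \right)},p \right)} = 5929 - \frac{1}{-5} = 5929 - - \frac{1}{5} = 5929 + \frac{1}{5} = \frac{29646}{5}$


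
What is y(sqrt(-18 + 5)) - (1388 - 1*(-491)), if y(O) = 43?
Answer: -1836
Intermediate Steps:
y(sqrt(-18 + 5)) - (1388 - 1*(-491)) = 43 - (1388 - 1*(-491)) = 43 - (1388 + 491) = 43 - 1*1879 = 43 - 1879 = -1836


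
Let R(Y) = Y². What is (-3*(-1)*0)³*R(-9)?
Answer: 0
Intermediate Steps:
(-3*(-1)*0)³*R(-9) = (-3*(-1)*0)³*(-9)² = (3*0)³*81 = 0³*81 = 0*81 = 0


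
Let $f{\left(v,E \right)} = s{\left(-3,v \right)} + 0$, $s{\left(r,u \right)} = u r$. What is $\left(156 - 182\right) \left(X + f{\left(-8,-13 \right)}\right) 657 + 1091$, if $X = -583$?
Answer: $9549929$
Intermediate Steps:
$s{\left(r,u \right)} = r u$
$f{\left(v,E \right)} = - 3 v$ ($f{\left(v,E \right)} = - 3 v + 0 = - 3 v$)
$\left(156 - 182\right) \left(X + f{\left(-8,-13 \right)}\right) 657 + 1091 = \left(156 - 182\right) \left(-583 - -24\right) 657 + 1091 = - 26 \left(-583 + 24\right) 657 + 1091 = \left(-26\right) \left(-559\right) 657 + 1091 = 14534 \cdot 657 + 1091 = 9548838 + 1091 = 9549929$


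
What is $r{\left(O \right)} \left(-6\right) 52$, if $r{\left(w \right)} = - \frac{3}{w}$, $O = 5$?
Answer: $\frac{936}{5} \approx 187.2$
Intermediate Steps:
$r{\left(O \right)} \left(-6\right) 52 = - \frac{3}{5} \left(-6\right) 52 = \left(-3\right) \frac{1}{5} \left(-6\right) 52 = \left(- \frac{3}{5}\right) \left(-6\right) 52 = \frac{18}{5} \cdot 52 = \frac{936}{5}$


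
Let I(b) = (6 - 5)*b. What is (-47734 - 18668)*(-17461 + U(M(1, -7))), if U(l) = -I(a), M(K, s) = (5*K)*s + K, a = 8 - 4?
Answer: 1159710930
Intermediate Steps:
a = 4
I(b) = b (I(b) = 1*b = b)
M(K, s) = K + 5*K*s (M(K, s) = 5*K*s + K = K + 5*K*s)
U(l) = -4 (U(l) = -1*4 = -4)
(-47734 - 18668)*(-17461 + U(M(1, -7))) = (-47734 - 18668)*(-17461 - 4) = -66402*(-17465) = 1159710930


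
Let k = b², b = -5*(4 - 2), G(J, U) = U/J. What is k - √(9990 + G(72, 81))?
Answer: 100 - 3*√17762/4 ≈ 0.044385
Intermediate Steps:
b = -10 (b = -5*2 = -10)
k = 100 (k = (-10)² = 100)
k - √(9990 + G(72, 81)) = 100 - √(9990 + 81/72) = 100 - √(9990 + 81*(1/72)) = 100 - √(9990 + 9/8) = 100 - √(79929/8) = 100 - 3*√17762/4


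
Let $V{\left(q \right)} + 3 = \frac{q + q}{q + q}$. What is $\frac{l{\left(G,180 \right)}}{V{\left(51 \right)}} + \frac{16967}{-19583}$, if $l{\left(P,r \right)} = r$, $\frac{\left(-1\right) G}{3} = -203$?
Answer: $- \frac{1779437}{19583} \approx -90.866$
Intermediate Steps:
$G = 609$ ($G = \left(-3\right) \left(-203\right) = 609$)
$V{\left(q \right)} = -2$ ($V{\left(q \right)} = -3 + \frac{q + q}{q + q} = -3 + \frac{2 q}{2 q} = -3 + 2 q \frac{1}{2 q} = -3 + 1 = -2$)
$\frac{l{\left(G,180 \right)}}{V{\left(51 \right)}} + \frac{16967}{-19583} = \frac{180}{-2} + \frac{16967}{-19583} = 180 \left(- \frac{1}{2}\right) + 16967 \left(- \frac{1}{19583}\right) = -90 - \frac{16967}{19583} = - \frac{1779437}{19583}$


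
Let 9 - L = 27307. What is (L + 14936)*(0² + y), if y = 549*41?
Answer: -278256258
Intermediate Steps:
y = 22509
L = -27298 (L = 9 - 1*27307 = 9 - 27307 = -27298)
(L + 14936)*(0² + y) = (-27298 + 14936)*(0² + 22509) = -12362*(0 + 22509) = -12362*22509 = -278256258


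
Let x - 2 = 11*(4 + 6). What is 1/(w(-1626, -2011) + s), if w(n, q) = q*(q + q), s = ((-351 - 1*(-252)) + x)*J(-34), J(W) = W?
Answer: 1/8087800 ≈ 1.2364e-7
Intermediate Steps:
x = 112 (x = 2 + 11*(4 + 6) = 2 + 11*10 = 2 + 110 = 112)
s = -442 (s = ((-351 - 1*(-252)) + 112)*(-34) = ((-351 + 252) + 112)*(-34) = (-99 + 112)*(-34) = 13*(-34) = -442)
w(n, q) = 2*q² (w(n, q) = q*(2*q) = 2*q²)
1/(w(-1626, -2011) + s) = 1/(2*(-2011)² - 442) = 1/(2*4044121 - 442) = 1/(8088242 - 442) = 1/8087800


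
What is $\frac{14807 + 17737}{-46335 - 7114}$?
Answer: $- \frac{288}{473} \approx -0.60888$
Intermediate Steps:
$\frac{14807 + 17737}{-46335 - 7114} = \frac{32544}{-53449} = 32544 \left(- \frac{1}{53449}\right) = - \frac{288}{473}$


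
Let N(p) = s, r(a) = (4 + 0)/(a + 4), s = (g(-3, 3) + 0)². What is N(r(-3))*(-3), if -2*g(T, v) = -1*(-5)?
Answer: -75/4 ≈ -18.750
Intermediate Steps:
g(T, v) = -5/2 (g(T, v) = -(-1)*(-5)/2 = -½*5 = -5/2)
s = 25/4 (s = (-5/2 + 0)² = (-5/2)² = 25/4 ≈ 6.2500)
r(a) = 4/(4 + a)
N(p) = 25/4
N(r(-3))*(-3) = (25/4)*(-3) = -75/4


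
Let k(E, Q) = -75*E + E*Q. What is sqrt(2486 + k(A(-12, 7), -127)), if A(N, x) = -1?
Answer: 8*sqrt(42) ≈ 51.846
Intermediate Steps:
sqrt(2486 + k(A(-12, 7), -127)) = sqrt(2486 - (-75 - 127)) = sqrt(2486 - 1*(-202)) = sqrt(2486 + 202) = sqrt(2688) = 8*sqrt(42)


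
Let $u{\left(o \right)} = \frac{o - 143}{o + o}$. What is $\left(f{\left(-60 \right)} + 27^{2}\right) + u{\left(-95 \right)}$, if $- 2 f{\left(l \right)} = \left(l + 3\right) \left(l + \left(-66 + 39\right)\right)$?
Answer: $- \frac{332357}{190} \approx -1749.2$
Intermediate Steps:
$u{\left(o \right)} = \frac{-143 + o}{2 o}$
$f{\left(l \right)} = - \frac{\left(-27 + l\right) \left(3 + l\right)}{2}$ ($f{\left(l \right)} = - \frac{\left(l + 3\right) \left(l + \left(-66 + 39\right)\right)}{2} = - \frac{\left(3 + l\right) \left(l - 27\right)}{2} = - \frac{\left(3 + l\right) \left(-27 + l\right)}{2} = - \frac{\left(-27 + l\right) \left(3 + l\right)}{2}$)
$\left(f{\left(-60 \right)} + 27^{2}\right) + u{\left(-95 \right)} = \left(\left(\frac{81}{2} + 12 \left(-60\right) - \frac{\left(-60\right)^{2}}{2}\right) + 27^{2}\right) + \frac{-143 - 95}{2 \left(-95\right)} = \left(\left(\frac{81}{2} - 720 - 1800\right) + 729\right) + \frac{1}{2} \left(- \frac{1}{95}\right) \left(-238\right) = \left(\left(\frac{81}{2} - 720 - 1800\right) + 729\right) + \frac{119}{95} = \left(- \frac{4959}{2} + 729\right) + \frac{119}{95} = - \frac{3501}{2} + \frac{119}{95} = - \frac{332357}{190}$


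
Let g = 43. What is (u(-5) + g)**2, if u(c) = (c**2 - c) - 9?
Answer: 4096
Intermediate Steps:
u(c) = -9 + c**2 - c
(u(-5) + g)**2 = ((-9 + (-5)**2 - 1*(-5)) + 43)**2 = ((-9 + 25 + 5) + 43)**2 = (21 + 43)**2 = 64**2 = 4096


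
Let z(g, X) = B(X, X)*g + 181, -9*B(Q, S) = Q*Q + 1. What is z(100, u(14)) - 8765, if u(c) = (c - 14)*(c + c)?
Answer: -77356/9 ≈ -8595.1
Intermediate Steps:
B(Q, S) = -1/9 - Q**2/9 (B(Q, S) = -(Q*Q + 1)/9 = -(Q**2 + 1)/9 = -(1 + Q**2)/9 = -1/9 - Q**2/9)
u(c) = 2*c*(-14 + c) (u(c) = (-14 + c)*(2*c) = 2*c*(-14 + c))
z(g, X) = 181 + g*(-1/9 - X**2/9) (z(g, X) = (-1/9 - X**2/9)*g + 181 = g*(-1/9 - X**2/9) + 181 = 181 + g*(-1/9 - X**2/9))
z(100, u(14)) - 8765 = (181 - 1/9*100*(1 + (2*14*(-14 + 14))**2)) - 8765 = (181 - 1/9*100*(1 + (2*14*0)**2)) - 8765 = (181 - 1/9*100*(1 + 0**2)) - 8765 = (181 - 1/9*100*(1 + 0)) - 8765 = (181 - 1/9*100*1) - 8765 = (181 - 100/9) - 8765 = 1529/9 - 8765 = -77356/9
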